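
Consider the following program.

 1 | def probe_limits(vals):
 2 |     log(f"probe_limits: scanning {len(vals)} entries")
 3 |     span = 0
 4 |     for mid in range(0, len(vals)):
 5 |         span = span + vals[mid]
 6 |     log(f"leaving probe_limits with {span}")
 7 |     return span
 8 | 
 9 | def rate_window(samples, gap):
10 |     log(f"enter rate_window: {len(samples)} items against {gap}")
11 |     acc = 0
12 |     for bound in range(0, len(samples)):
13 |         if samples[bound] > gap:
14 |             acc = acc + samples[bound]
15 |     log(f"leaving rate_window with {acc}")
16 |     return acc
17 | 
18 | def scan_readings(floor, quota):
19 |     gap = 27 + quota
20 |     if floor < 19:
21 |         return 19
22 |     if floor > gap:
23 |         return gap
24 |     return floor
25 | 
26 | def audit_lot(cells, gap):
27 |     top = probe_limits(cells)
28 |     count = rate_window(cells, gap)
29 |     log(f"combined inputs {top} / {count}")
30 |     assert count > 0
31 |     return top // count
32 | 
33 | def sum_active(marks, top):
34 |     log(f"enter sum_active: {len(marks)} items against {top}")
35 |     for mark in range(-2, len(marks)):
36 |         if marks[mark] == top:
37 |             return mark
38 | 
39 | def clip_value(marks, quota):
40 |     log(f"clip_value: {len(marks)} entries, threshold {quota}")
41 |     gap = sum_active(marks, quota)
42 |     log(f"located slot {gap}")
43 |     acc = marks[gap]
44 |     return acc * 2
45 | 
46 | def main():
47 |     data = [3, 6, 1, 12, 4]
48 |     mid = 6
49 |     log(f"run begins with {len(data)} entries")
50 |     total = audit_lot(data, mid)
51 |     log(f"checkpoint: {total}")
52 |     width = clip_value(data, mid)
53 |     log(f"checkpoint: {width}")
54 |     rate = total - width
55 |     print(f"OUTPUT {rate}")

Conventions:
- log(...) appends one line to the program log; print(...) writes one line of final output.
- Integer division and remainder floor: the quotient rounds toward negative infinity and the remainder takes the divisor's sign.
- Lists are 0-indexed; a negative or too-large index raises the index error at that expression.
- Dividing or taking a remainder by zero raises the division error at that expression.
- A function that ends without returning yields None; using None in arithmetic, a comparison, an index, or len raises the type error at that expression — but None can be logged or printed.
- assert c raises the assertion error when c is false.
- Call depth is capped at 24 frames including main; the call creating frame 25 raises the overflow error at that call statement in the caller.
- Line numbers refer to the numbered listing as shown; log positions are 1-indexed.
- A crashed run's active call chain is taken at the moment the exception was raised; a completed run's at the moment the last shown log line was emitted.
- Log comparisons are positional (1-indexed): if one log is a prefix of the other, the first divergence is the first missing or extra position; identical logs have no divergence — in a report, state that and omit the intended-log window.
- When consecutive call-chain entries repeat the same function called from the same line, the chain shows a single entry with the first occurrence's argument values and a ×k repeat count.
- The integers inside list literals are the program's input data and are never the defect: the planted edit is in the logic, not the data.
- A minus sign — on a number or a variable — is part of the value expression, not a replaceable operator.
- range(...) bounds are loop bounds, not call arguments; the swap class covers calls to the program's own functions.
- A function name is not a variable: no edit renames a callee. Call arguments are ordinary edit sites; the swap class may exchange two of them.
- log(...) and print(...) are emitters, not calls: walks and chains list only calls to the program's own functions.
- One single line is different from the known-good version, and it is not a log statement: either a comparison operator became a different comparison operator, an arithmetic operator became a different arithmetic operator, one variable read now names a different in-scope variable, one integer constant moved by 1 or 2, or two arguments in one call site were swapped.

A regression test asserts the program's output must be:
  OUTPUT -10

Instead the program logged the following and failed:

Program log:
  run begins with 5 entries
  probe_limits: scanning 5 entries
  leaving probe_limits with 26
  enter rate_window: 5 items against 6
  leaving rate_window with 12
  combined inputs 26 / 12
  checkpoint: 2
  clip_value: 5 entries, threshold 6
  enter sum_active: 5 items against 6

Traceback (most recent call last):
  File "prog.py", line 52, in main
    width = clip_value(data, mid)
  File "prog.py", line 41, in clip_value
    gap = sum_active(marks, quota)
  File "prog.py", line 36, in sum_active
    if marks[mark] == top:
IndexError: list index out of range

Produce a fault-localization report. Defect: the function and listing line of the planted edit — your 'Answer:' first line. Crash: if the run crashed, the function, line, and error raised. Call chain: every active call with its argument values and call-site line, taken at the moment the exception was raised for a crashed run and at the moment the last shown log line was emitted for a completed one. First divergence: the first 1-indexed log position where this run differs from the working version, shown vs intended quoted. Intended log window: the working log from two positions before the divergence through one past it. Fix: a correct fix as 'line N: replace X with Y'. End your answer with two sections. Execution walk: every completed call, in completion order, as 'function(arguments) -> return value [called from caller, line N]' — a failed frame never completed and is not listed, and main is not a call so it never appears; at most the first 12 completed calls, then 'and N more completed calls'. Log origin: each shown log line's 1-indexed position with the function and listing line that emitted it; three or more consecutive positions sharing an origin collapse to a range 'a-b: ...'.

Answer: the defect is in sum_active at line 35.
Core observation: Only 9 log lines were emitted before the run died; the intended continuation was 'located slot 1'.
Crash: sum_active, line 36, IndexError.
Call chain: main -> clip_value([3, 6, 1, 12, 4], 6) (called at line 52) -> sum_active([3, 6, 1, 12, 4], 6) (called at line 41).
First divergence: position 10 (shown log ended at 9 lines; the working version continues: 'located slot 1').
Intended log window:
  8: clip_value: 5 entries, threshold 6
  9: enter sum_active: 5 items against 6
  10: located slot 1
  11: checkpoint: 12
Execution walk:
  probe_limits([3, 6, 1, 12, 4]) -> 26  [called from audit_lot, line 27]
  rate_window([3, 6, 1, 12, 4], 6) -> 12  [called from audit_lot, line 28]
  audit_lot([3, 6, 1, 12, 4], 6) -> 2  [called from main, line 50]
Log origins:
  1 — main, line 49
  2 — probe_limits, line 2
  3 — probe_limits, line 6
  4 — rate_window, line 10
  5 — rate_window, line 15
  6 — audit_lot, line 29
  7 — main, line 51
  8 — clip_value, line 40
  9 — sum_active, line 34
A correct fix: line 35: replace `-2` with `0`.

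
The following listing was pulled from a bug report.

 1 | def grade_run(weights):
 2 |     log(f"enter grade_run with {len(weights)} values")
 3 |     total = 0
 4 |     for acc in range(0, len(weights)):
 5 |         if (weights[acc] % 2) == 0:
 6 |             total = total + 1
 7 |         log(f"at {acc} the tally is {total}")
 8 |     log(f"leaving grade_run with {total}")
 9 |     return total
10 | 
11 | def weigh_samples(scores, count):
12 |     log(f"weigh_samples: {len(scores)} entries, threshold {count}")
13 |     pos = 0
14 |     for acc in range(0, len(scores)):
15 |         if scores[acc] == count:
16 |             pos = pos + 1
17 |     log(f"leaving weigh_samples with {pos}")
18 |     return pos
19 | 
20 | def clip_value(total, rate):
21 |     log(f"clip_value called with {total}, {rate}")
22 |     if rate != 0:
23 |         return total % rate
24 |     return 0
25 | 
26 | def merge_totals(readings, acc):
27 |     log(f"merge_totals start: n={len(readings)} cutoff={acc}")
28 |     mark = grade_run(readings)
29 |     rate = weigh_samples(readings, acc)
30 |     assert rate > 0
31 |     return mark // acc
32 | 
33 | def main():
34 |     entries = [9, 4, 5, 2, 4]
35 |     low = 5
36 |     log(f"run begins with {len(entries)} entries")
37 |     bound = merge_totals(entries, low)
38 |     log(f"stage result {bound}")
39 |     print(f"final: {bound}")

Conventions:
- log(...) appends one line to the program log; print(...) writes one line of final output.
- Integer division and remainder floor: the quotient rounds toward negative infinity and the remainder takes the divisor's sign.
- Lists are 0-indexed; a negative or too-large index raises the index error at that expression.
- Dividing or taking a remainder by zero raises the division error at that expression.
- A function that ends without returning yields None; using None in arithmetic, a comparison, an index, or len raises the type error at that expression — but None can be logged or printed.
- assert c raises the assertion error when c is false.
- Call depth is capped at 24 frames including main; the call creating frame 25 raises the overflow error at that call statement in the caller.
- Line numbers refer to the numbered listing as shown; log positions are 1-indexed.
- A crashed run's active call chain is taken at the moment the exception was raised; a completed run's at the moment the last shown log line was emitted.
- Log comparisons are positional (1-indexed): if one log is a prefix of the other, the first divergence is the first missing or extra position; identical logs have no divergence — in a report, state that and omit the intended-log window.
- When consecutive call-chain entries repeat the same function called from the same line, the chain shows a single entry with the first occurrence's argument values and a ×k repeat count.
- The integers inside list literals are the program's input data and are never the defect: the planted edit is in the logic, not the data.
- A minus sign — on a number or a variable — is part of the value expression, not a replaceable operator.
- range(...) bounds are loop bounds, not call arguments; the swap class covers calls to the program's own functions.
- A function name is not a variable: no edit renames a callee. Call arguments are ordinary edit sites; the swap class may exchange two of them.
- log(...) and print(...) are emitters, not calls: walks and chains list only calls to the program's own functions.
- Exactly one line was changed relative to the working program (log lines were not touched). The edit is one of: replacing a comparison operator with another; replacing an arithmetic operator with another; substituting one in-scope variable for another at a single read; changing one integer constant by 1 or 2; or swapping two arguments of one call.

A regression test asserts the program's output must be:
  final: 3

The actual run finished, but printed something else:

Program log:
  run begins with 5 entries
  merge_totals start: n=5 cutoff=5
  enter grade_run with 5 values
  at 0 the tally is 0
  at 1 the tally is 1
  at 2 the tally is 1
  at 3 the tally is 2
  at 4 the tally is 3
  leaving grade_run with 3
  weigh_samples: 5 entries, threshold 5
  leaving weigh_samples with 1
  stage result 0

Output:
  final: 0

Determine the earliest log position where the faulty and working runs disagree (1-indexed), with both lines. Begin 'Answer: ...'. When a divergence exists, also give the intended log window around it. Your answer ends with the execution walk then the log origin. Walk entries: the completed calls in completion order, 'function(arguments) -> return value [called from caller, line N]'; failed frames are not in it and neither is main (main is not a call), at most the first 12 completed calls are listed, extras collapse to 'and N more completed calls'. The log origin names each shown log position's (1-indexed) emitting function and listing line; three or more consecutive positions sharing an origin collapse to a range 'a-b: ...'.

Answer: at position 12 the run shows 'stage result 0' where the working version logs 'stage result 3'.
Intended log window:
  10: weigh_samples: 5 entries, threshold 5
  11: leaving weigh_samples with 1
  12: stage result 3
Execution walk:
  grade_run([9, 4, 5, 2, 4]) -> 3  [called from merge_totals, line 28]
  weigh_samples([9, 4, 5, 2, 4], 5) -> 1  [called from merge_totals, line 29]
  merge_totals([9, 4, 5, 2, 4], 5) -> 0  [called from main, line 37]
Log origin:
  1: logged in main at line 36
  2: logged in merge_totals at line 27
  3: logged in grade_run at line 2
  4-8: logged in grade_run at line 7
  9: logged in grade_run at line 8
  10: logged in weigh_samples at line 12
  11: logged in weigh_samples at line 17
  12: logged in main at line 38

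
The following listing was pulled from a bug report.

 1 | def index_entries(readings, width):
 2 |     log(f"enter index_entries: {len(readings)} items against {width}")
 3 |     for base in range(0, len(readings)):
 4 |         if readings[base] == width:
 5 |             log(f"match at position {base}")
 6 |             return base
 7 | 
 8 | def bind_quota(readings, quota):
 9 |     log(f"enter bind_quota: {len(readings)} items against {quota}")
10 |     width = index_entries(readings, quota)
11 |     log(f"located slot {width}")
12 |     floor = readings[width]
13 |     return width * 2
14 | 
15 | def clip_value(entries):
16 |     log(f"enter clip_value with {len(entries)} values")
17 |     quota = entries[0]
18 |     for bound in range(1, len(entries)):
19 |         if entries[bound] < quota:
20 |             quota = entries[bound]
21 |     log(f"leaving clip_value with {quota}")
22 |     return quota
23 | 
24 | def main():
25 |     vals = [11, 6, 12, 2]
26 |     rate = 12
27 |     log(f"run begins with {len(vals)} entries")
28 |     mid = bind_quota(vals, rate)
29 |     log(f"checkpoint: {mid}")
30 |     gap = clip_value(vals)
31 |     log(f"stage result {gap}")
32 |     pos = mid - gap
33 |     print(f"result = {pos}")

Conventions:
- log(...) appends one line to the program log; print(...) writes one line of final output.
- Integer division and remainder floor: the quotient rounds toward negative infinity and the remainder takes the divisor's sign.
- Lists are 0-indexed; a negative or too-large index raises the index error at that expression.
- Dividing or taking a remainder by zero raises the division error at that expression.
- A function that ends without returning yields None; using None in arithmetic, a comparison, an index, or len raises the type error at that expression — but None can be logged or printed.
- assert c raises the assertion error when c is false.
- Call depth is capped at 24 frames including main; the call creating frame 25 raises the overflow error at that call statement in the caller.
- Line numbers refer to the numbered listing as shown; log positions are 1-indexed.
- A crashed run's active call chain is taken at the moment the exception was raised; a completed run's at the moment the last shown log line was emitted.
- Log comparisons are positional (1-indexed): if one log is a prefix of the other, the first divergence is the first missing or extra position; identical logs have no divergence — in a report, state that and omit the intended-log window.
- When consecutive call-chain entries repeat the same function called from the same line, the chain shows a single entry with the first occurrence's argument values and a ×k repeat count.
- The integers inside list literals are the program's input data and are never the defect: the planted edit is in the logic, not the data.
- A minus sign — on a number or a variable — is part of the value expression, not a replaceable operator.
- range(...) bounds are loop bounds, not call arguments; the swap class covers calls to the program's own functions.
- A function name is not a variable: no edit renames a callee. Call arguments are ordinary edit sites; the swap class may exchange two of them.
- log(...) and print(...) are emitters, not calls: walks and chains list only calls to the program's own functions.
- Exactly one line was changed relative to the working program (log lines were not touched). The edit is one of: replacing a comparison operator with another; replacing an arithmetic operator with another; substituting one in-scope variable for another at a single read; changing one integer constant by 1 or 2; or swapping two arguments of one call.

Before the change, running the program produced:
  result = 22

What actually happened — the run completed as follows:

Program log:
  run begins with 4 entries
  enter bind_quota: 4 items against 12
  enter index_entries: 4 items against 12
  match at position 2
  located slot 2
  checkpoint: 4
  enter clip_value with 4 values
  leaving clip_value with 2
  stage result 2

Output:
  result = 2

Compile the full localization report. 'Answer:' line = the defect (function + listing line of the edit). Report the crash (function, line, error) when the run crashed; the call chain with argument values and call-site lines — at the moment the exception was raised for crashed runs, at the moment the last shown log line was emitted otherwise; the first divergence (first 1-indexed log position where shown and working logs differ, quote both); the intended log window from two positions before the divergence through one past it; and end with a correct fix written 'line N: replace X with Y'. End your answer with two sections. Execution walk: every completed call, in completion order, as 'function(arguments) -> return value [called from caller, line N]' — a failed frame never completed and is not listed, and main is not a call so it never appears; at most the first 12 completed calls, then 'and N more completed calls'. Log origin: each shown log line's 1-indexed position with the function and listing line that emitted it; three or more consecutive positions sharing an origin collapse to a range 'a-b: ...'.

Answer: the defect is in bind_quota at line 13.
Core observation: Everything matches until log position 6, which reads 'checkpoint: 4' in place of 'checkpoint: 24'.
Call chain: main.
First divergence: at position 6 the run shows 'checkpoint: 4' where the working version logs 'checkpoint: 24'.
Intended log window:
  4: match at position 2
  5: located slot 2
  6: checkpoint: 24
  7: enter clip_value with 4 values
Execution walk:
  index_entries([11, 6, 12, 2], 12) -> 2  [called from bind_quota, line 10]
  bind_quota([11, 6, 12, 2], 12) -> 4  [called from main, line 28]
  clip_value([11, 6, 12, 2]) -> 2  [called from main, line 30]
Log origin:
  1: emitted by main (line 27)
  2: emitted by bind_quota (line 9)
  3: emitted by index_entries (line 2)
  4: emitted by index_entries (line 5)
  5: emitted by bind_quota (line 11)
  6: emitted by main (line 29)
  7: emitted by clip_value (line 16)
  8: emitted by clip_value (line 21)
  9: emitted by main (line 31)
A correct fix: line 13: replace `width` with `floor`.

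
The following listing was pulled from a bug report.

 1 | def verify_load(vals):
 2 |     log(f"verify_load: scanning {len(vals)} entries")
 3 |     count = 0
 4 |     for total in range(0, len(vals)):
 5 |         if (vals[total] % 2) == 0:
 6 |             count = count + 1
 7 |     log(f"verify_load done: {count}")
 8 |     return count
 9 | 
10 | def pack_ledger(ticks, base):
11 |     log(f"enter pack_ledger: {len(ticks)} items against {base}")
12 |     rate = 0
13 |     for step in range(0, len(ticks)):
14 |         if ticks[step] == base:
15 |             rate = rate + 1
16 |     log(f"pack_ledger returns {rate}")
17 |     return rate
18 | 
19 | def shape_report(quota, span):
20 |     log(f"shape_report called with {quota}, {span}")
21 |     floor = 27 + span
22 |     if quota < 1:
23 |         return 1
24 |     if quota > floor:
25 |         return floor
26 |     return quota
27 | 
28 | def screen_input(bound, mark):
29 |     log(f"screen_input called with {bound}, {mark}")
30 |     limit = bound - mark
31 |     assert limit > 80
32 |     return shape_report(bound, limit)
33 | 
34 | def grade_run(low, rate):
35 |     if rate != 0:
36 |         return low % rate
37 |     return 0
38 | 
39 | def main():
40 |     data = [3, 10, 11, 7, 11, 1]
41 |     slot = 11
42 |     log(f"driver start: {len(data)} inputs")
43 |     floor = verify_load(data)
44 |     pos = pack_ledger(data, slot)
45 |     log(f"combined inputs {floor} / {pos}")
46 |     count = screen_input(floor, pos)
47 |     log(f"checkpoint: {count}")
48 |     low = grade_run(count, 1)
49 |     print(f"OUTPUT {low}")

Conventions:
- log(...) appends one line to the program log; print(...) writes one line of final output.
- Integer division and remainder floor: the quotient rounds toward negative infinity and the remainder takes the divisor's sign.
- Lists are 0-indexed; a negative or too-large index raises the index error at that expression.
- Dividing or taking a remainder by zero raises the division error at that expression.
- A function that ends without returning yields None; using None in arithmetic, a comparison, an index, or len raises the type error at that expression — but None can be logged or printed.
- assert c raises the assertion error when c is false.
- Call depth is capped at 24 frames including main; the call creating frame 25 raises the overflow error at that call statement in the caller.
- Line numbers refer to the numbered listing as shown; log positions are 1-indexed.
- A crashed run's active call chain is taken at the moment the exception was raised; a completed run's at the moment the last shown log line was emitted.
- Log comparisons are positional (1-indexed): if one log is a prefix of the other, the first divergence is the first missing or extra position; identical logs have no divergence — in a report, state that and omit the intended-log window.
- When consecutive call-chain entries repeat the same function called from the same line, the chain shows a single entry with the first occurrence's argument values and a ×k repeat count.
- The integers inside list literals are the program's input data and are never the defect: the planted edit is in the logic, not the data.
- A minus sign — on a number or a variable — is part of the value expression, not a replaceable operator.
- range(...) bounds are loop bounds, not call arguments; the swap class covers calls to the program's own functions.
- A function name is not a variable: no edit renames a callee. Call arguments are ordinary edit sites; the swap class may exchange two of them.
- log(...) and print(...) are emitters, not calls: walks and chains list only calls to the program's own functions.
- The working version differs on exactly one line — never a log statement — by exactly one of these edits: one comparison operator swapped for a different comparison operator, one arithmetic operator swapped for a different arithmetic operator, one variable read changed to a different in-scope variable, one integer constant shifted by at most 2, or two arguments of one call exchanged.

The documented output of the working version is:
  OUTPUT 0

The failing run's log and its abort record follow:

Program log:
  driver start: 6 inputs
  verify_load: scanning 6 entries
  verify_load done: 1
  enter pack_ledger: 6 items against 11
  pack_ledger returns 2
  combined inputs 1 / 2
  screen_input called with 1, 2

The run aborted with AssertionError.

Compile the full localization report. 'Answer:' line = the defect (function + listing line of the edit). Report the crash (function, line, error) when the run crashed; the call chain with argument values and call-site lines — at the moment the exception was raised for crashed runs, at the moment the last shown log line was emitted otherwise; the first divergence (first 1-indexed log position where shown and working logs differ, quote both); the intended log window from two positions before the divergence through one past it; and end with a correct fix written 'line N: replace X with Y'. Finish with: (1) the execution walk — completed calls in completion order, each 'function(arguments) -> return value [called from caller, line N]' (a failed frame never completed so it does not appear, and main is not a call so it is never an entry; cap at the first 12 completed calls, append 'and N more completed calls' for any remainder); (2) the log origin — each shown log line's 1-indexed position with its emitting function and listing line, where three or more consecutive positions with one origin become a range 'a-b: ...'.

Answer: the defect is in screen_input at line 31.
The tell: The log ends early — 7 lines, where the working version next logs 'shape_report called with 1, -1'.
Crash: screen_input, line 31, AssertionError.
Call chain: main -> screen_input(1, 2) (called at line 46).
First divergence: position 8 — the faulty run's log ends after 7 lines; the working version continues with 'shape_report called with 1, -1'.
Intended log window:
  6: combined inputs 1 / 2
  7: screen_input called with 1, 2
  8: shape_report called with 1, -1
  9: checkpoint: 1
Execution walk:
  verify_load([3, 10, 11, 7, 11, 1]) -> 1  [called from main, line 43]
  pack_ledger([3, 10, 11, 7, 11, 1], 11) -> 2  [called from main, line 44]
Origin of each log line:
  1 — main, line 42
  2 — verify_load, line 2
  3 — verify_load, line 7
  4 — pack_ledger, line 11
  5 — pack_ledger, line 16
  6 — main, line 45
  7 — screen_input, line 29
A correct fix: line 31: replace `>` with `<=`.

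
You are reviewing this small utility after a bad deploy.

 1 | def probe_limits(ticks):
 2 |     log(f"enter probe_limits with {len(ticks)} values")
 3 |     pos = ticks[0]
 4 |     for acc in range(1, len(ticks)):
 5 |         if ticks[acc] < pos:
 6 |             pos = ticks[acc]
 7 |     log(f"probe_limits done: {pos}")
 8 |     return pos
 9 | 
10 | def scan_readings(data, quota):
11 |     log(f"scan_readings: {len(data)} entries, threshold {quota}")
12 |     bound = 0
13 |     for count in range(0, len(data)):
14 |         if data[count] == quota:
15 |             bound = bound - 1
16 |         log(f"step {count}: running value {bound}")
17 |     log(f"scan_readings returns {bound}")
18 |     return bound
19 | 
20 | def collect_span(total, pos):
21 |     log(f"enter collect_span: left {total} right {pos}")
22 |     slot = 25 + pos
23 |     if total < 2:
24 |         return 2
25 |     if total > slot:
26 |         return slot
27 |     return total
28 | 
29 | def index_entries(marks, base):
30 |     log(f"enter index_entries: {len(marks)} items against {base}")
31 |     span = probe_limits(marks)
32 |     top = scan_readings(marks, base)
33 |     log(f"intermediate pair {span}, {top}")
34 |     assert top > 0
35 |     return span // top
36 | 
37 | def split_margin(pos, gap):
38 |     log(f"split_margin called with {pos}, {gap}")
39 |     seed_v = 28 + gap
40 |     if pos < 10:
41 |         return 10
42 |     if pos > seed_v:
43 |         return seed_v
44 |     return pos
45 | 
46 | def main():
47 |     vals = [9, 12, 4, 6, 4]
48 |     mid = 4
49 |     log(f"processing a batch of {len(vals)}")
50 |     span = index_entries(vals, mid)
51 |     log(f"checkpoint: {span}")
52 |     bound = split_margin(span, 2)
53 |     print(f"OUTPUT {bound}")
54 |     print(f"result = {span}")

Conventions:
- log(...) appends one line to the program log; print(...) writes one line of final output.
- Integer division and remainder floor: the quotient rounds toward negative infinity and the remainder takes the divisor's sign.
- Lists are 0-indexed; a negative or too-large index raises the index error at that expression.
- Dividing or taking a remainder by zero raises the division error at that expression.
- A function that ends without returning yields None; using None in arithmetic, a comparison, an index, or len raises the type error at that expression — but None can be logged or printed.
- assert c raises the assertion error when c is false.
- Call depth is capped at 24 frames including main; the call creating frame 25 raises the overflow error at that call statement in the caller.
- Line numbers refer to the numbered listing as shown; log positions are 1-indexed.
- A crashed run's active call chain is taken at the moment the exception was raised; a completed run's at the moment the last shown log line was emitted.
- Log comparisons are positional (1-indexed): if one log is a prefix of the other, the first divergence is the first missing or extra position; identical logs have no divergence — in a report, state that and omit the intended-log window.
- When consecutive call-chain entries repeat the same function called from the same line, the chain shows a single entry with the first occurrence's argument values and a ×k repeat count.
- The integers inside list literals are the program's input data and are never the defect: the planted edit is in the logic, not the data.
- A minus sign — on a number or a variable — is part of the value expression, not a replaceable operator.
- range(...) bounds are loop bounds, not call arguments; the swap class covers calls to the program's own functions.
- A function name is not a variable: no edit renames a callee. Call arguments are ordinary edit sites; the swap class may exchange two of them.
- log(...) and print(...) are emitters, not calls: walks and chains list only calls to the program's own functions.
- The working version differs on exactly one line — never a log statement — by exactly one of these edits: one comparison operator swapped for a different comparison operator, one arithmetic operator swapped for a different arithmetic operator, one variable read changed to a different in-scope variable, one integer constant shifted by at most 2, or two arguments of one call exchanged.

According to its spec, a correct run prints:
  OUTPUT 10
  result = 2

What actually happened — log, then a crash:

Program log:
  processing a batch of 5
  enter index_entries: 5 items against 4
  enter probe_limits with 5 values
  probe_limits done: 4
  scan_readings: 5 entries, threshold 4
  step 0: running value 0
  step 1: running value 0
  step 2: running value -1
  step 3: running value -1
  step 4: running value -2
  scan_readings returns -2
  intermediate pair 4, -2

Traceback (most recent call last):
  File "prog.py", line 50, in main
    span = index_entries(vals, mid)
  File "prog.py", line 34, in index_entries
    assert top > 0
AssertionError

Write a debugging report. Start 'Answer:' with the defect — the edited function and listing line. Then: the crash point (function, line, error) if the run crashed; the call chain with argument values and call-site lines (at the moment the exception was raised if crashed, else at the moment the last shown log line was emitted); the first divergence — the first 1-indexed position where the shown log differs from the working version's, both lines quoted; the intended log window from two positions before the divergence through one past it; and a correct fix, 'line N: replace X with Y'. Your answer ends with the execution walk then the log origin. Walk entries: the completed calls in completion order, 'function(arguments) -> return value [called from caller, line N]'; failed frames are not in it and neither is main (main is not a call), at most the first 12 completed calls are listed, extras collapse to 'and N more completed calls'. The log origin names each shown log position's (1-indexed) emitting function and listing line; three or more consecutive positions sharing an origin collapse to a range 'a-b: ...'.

Answer: the defect is in scan_readings at line 15.
Core observation: The earliest visible damage is log position 8 — 'step 2: running value -1' rather than the intended 'step 2: running value 1'.
Crash: index_entries, line 34, AssertionError.
Call chain: main -> index_entries([9, 12, 4, 6, 4], 4) (called at line 50).
First divergence: position 8 — shown 'step 2: running value -1', intended 'step 2: running value 1'.
Intended log window:
  6: step 0: running value 0
  7: step 1: running value 0
  8: step 2: running value 1
  9: step 3: running value 1
Execution walk:
  probe_limits([9, 12, 4, 6, 4]) -> 4  [called from index_entries, line 31]
  scan_readings([9, 12, 4, 6, 4], 4) -> -2  [called from index_entries, line 32]
Log line origins:
  1: logged in main at line 49
  2: logged in index_entries at line 30
  3: logged in probe_limits at line 2
  4: logged in probe_limits at line 7
  5: logged in scan_readings at line 11
  6-10: logged in scan_readings at line 16
  11: logged in scan_readings at line 17
  12: logged in index_entries at line 33
A correct fix: line 15: replace `-` with `+`.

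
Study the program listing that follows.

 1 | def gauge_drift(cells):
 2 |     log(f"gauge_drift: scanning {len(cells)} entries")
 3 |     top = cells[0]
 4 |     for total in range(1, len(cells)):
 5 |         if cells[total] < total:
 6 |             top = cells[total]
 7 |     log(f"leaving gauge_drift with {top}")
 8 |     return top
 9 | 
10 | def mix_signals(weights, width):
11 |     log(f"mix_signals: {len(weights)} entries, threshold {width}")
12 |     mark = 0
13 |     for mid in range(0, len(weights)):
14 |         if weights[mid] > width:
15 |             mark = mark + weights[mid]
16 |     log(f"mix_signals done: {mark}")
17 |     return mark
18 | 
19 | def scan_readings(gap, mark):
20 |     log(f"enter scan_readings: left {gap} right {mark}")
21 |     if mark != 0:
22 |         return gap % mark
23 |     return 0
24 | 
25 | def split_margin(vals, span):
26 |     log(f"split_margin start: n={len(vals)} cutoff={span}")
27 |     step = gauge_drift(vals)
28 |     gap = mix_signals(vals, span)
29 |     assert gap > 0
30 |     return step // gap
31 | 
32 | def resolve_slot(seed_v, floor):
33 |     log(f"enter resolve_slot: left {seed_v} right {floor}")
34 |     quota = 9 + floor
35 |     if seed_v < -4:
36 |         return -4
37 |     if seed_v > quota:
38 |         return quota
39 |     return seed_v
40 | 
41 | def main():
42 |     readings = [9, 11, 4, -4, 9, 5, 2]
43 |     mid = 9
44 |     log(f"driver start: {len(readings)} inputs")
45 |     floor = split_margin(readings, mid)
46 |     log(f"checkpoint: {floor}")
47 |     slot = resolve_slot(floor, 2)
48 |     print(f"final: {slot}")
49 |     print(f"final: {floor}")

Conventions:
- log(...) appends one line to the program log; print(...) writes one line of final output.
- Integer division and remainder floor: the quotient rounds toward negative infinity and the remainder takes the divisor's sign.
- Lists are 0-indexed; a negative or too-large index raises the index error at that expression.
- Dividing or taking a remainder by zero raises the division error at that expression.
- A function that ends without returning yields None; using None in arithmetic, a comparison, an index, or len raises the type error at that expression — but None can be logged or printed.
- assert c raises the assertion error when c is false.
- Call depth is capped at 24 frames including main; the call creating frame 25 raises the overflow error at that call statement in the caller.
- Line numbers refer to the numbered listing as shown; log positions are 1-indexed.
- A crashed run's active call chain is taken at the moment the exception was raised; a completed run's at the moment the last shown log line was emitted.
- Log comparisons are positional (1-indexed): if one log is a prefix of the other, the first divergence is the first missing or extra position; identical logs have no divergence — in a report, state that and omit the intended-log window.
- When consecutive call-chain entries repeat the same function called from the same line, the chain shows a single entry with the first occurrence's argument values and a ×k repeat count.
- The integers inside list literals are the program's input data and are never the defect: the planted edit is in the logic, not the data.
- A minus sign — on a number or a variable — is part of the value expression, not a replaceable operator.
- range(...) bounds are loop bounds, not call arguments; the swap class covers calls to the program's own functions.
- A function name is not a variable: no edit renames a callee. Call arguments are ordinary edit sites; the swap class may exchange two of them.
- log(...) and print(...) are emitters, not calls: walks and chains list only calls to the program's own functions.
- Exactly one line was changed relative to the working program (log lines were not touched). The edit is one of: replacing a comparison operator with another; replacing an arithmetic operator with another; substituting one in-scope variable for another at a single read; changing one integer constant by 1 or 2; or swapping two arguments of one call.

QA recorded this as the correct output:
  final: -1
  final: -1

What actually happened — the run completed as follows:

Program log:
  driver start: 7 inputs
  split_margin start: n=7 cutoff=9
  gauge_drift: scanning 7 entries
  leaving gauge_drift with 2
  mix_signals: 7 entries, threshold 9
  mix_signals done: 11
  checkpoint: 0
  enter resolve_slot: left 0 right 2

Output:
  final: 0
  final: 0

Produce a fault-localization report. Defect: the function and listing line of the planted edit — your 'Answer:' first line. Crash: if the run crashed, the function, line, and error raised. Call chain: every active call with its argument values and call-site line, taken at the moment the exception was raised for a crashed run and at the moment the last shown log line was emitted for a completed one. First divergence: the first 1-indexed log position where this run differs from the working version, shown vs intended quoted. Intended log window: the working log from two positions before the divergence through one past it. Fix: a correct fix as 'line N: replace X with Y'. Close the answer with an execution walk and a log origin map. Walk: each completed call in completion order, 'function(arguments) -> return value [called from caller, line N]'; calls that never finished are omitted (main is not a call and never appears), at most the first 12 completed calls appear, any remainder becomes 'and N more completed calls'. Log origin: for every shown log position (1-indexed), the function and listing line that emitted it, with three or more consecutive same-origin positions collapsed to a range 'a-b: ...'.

Answer: the defect is in gauge_drift at line 5.
Key fact: Position 4 is the first bad log line: 'leaving gauge_drift with 2' should read 'leaving gauge_drift with -4'.
Call chain: main -> resolve_slot(0, 2) (called at line 47).
First divergence: at position 4 the run shows 'leaving gauge_drift with 2' where the working version logs 'leaving gauge_drift with -4'.
Intended log window:
  2: split_margin start: n=7 cutoff=9
  3: gauge_drift: scanning 7 entries
  4: leaving gauge_drift with -4
  5: mix_signals: 7 entries, threshold 9
Execution walk:
  gauge_drift([9, 11, 4, -4, 9, 5, 2]) -> 2  [called from split_margin, line 27]
  mix_signals([9, 11, 4, -4, 9, 5, 2], 9) -> 11  [called from split_margin, line 28]
  split_margin([9, 11, 4, -4, 9, 5, 2], 9) -> 0  [called from main, line 45]
  resolve_slot(0, 2) -> 0  [called from main, line 47]
Log origin:
  1 — main, line 44
  2 — split_margin, line 26
  3 — gauge_drift, line 2
  4 — gauge_drift, line 7
  5 — mix_signals, line 11
  6 — mix_signals, line 16
  7 — main, line 46
  8 — resolve_slot, line 33
A correct fix: line 5: replace `cells[total] < total` with `cells[total] < top`.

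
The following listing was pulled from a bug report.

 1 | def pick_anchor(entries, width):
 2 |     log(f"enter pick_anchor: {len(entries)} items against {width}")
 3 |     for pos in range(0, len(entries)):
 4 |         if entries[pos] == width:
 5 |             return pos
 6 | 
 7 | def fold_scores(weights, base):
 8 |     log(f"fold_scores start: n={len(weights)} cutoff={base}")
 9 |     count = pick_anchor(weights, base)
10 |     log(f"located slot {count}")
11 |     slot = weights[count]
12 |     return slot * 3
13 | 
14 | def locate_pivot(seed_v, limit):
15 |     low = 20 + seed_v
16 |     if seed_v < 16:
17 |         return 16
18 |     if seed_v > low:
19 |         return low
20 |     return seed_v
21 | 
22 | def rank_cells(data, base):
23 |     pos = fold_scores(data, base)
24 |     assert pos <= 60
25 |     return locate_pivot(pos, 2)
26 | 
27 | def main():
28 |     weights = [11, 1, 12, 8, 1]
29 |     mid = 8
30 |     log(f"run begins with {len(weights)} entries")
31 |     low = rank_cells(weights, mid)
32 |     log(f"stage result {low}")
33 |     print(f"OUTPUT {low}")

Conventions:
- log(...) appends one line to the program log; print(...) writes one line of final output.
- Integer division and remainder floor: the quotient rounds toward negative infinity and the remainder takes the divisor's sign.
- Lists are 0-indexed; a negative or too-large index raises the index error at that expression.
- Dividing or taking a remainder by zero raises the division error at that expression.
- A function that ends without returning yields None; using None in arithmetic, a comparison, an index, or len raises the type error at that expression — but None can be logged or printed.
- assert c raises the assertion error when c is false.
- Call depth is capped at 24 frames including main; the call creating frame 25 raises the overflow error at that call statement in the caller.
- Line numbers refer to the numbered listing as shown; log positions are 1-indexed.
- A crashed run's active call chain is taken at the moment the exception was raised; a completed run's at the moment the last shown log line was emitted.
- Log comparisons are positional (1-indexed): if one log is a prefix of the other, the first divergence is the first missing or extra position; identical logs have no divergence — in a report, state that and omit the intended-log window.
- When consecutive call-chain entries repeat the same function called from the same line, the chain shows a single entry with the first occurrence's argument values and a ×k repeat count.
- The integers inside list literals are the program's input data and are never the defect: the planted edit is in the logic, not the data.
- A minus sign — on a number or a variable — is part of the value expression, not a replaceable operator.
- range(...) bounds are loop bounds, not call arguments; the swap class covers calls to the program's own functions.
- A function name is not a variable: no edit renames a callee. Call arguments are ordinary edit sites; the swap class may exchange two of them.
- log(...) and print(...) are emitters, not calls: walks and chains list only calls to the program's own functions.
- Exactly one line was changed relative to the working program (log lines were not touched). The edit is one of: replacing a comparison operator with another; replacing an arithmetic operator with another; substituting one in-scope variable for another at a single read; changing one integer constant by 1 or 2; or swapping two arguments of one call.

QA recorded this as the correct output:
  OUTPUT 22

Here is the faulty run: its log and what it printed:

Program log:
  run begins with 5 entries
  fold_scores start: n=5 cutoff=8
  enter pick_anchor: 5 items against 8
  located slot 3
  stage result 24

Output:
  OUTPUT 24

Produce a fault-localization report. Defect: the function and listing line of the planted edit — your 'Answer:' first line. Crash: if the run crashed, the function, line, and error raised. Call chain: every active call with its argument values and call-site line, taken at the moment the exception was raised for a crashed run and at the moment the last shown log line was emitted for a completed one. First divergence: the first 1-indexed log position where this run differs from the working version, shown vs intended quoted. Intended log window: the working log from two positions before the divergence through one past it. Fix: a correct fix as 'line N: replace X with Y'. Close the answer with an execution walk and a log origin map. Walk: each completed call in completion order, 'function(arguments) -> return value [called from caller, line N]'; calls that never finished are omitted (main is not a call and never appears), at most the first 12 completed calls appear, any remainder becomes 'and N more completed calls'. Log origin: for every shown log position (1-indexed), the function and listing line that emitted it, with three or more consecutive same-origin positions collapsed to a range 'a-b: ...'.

Answer: the defect is in locate_pivot at line 15.
Core observation: At log position 5 the runs split — shown 'stage result 24', but the working version logs 'stage result 22'.
Call chain: main.
First divergence: at position 5 the run shows 'stage result 24' where the working version logs 'stage result 22'.
Intended log window:
  3: enter pick_anchor: 5 items against 8
  4: located slot 3
  5: stage result 22
Execution walk:
  pick_anchor([11, 1, 12, 8, 1], 8) -> 3  [called from fold_scores, line 9]
  fold_scores([11, 1, 12, 8, 1], 8) -> 24  [called from rank_cells, line 23]
  locate_pivot(24, 2) -> 24  [called from rank_cells, line 25]
  rank_cells([11, 1, 12, 8, 1], 8) -> 24  [called from main, line 31]
Log origin:
  1: logged in main at line 30
  2: logged in fold_scores at line 8
  3: logged in pick_anchor at line 2
  4: logged in fold_scores at line 10
  5: logged in main at line 32
A correct fix: line 15: replace `seed_v` with `limit`.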